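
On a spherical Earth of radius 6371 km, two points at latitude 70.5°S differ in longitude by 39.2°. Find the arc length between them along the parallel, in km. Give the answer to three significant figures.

1460 km

Arc length along a parallel = R cos φ · Δλ (with Δλ in radians).
= 6371 × cos 70.5° × (39.2° × π/180) = 6371 × 0.3338 × 0.6842 ≈ 1460 km.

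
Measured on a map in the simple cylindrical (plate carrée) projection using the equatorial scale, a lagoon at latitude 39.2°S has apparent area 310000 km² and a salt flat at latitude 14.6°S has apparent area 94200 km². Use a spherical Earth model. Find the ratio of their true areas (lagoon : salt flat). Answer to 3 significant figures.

Plate carrée has h = 1 and k = sec φ, giving areal scale sec φ; true area = (apparent area) · cos φ.
True area of lagoon: 310000 × cos(39.2°) = 310000 × 0.7749 = 240200 km².
True area of salt flat: 94200 × cos(14.6°) = 94200 × 0.9677 = 91160 km².
Ratio = 240200 / 91160 ≈ 2.64.

2.64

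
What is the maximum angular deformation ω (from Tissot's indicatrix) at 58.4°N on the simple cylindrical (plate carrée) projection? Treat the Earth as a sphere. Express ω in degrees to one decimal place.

36.4°

For the equirectangular projection with φ₀ = 0 (plate carrée), h = 1 along meridians and k = sec φ along parallels.
At 58.4°: h = 1.000, k = 1.908; principal scales a = 1.908, b = 1.000.
sin(ω/2) = (a − b)/(a + b) = 0.9084/2.908 = 0.3123, so ω = 2 arcsin(0.3123) ≈ 36.4°.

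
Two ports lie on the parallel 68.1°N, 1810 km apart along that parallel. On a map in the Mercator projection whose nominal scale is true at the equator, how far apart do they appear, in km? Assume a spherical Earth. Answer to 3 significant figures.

4850 km

For Mercator, h = k = sec φ (a conformal cylindrical projection has a single point scale, 1/cos φ).
Along the parallel, k = sec 68.1° = 1/0.3730 = 2.681.
Map distance = 1810 × 2.681 ≈ 4850 km.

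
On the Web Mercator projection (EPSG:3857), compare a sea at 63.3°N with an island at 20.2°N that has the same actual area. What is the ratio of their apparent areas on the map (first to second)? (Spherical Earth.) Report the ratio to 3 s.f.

Mercator is conformal with k = sec φ, so areal scale = k² = sec²φ.
At 63.3°: sec²(63.3°) = 1/0.4493² = 4.953.
At 20.2°: sec²(20.2°) = 1/0.9385² = 1.135.
Ratio = 4.953/1.135 = cos²(20.2°)/cos²(63.3°) ≈ 4.36.

4.36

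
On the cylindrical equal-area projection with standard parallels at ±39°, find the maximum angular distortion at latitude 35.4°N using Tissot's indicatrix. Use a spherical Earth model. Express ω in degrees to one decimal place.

Cylindrical equal-area (φ₀ = 39°): h = cos φ / cos 39° along meridians, k = cos 39° / cos φ along parallels; h·k = 1.
At 35.4°: h = 1.049, k = 0.9534; principal scales a = 1.049, b = 0.9534.
sin(ω/2) = (a − b)/(a + b) = 0.09547/2.002 = 0.04768, so ω = 2 arcsin(0.04768) ≈ 5.5°.

5.5°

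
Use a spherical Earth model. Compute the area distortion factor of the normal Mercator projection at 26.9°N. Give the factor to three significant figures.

1.26

The Mercator projection is conformal; its linear scale factor is the same in every direction and equals sec φ = 1/cos φ.
Areal scale = k² = sec²φ = 1/cos²(26.9°) = 1/0.8918² = 1.257.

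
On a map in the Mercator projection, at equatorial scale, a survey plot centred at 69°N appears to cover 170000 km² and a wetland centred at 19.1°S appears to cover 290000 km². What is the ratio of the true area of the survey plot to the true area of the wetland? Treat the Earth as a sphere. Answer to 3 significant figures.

On Mercator the areal scale is sec²φ, so true area = apparent × cos²φ.
True area of survey plot: 170000 × cos²(69°) = 170000 × 0.1284 = 21830 km².
True area of wetland: 290000 × cos²(19.1°) = 290000 × 0.8929 = 258900 km².
Ratio = 21830 / 258900 ≈ 0.0843.

0.0843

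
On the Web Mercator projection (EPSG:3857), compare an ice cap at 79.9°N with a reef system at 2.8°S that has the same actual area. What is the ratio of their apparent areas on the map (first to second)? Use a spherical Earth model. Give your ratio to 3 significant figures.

32.4

Mercator areal scale is sec²φ.
At 79.9°: sec²(79.9°) = 1/0.1754² = 32.52.
At 2.8°: sec²(2.8°) = 1/0.9988² = 1.002.
Ratio = 32.52/1.002 = cos²(2.8°)/cos²(79.9°) ≈ 32.4.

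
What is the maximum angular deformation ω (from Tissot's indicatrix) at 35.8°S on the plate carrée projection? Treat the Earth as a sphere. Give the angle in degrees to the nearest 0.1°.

For the equirectangular projection with φ₀ = 0 (plate carrée), h = 1 along meridians and k = sec φ along parallels.
At 35.8°: h = 1.000, k = 1.233; principal scales a = 1.233, b = 1.000.
sin(ω/2) = (a − b)/(a + b) = 0.2329/2.233 = 0.1043, so ω = 2 arcsin(0.1043) ≈ 12.0°.

12.0°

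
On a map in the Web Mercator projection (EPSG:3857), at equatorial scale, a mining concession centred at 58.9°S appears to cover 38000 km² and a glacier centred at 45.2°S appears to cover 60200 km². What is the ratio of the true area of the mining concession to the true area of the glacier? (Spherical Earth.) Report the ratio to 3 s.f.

0.339

Mercator's areal exaggeration is sec²φ; hence true area = (apparent area) · cos²φ.
True area of mining concession: 38000 × cos²(58.9°) = 38000 × 0.2668 = 10140 km².
True area of glacier: 60200 × cos²(45.2°) = 60200 × 0.4965 = 29890 km².
Ratio = 10140 / 29890 ≈ 0.339.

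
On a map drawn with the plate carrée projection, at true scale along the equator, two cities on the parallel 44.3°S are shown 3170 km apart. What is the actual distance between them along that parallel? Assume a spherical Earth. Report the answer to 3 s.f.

2270 km

Plate carrée maps x = Rλ, y = Rφ. The meridian scale is h = 1 and the parallel scale is k = 1/cos φ = sec φ.
Along the parallel at 44.3°, map distances are exaggerated by k = sec 44.3° = 1.397.
True distance = 3170 / 1.397 = 3170 × cos 44.3° ≈ 2270 km.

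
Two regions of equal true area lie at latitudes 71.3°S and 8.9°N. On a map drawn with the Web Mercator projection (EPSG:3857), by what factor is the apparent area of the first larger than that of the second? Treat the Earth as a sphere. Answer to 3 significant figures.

9.50

On Mercator, area is exaggerated by sec²φ = 1/cos²φ.
At 71.3°: sec²(71.3°) = 1/0.3206² = 9.728.
At 8.9°: sec²(8.9°) = 1/0.9880² = 1.025.
Ratio = 9.728/1.025 = cos²(8.9°)/cos²(71.3°) ≈ 9.50.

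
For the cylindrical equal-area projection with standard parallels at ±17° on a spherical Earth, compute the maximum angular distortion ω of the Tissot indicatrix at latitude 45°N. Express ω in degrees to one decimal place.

34.1°

A cylindrical equal-area projection with standard parallel φ₀ has meridian scale h = cos φ / cos φ₀ and parallel scale k = cos φ₀ / cos φ (so areas are preserved, h·k = 1).
At 45°: h = 0.7394, k = 1.352; principal scales a = 1.352, b = 0.7394.
sin(ω/2) = (a − b)/(a + b) = 0.6130/2.092 = 0.2930, so ω = 2 arcsin(0.2930) ≈ 34.1°.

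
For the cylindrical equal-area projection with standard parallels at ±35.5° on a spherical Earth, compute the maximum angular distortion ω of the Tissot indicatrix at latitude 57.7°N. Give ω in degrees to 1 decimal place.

Cylindrical equal-area (φ₀ = 35.5°): h = cos φ / cos 35.5° along meridians, k = cos 35.5° / cos φ along parallels; h·k = 1.
At 57.7°: h = 0.6564, k = 1.524; principal scales a = 1.524, b = 0.6564.
sin(ω/2) = (a − b)/(a + b) = 0.8672/2.180 = 0.3978, so ω = 2 arcsin(0.3978) ≈ 46.9°.

46.9°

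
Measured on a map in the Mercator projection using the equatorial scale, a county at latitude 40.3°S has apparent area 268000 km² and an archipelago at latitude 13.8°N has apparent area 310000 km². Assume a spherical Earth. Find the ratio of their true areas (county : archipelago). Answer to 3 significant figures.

0.533

On Mercator the areal scale is sec²φ, so true area = apparent × cos²φ.
True area of county: 268000 × cos²(40.3°) = 268000 × 0.5817 = 155900 km².
True area of archipelago: 310000 × cos²(13.8°) = 310000 × 0.9431 = 292400 km².
Ratio = 155900 / 292400 ≈ 0.533.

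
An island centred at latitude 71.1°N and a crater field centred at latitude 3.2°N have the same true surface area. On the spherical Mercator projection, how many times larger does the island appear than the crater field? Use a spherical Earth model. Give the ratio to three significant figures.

9.50

Mercator areal scale is sec²φ.
At 71.1°: sec²(71.1°) = 1/0.3239² = 9.531.
At 3.2°: sec²(3.2°) = 1/0.9984² = 1.003.
Ratio = 9.531/1.003 = cos²(3.2°)/cos²(71.1°) ≈ 9.50.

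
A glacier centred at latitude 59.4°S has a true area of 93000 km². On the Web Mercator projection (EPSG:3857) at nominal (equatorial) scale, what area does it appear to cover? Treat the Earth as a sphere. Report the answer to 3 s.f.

For Mercator, h = k = sec φ (a conformal cylindrical projection has a single point scale, 1/cos φ).
Areal scale = k² = sec²φ = 1/cos²(59.4°) = 1/0.5090² = 3.859.
Apparent area = 93000 × 3.859 ≈ 359000 km².

359000 km²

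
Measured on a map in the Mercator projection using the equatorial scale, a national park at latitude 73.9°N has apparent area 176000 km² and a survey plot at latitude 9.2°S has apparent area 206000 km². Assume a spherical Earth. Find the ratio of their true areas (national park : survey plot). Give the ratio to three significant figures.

0.0674

Since Mercator area scale is 1/cos²φ, the true area equals the apparent area multiplied by cos²φ.
True area of national park: 176000 × cos²(73.9°) = 176000 × 0.07690 = 13540 km².
True area of survey plot: 206000 × cos²(9.2°) = 206000 × 0.9744 = 200700 km².
Ratio = 13540 / 200700 ≈ 0.0674.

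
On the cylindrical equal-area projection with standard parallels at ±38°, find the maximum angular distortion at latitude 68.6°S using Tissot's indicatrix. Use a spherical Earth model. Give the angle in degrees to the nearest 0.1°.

80.6°

Cylindrical equal-area (φ₀ = 38°): h = cos φ / cos 38° along meridians, k = cos 38° / cos φ along parallels; h·k = 1.
At 68.6°: h = 0.4630, k = 2.160; principal scales a = 2.160, b = 0.4630.
sin(ω/2) = (a − b)/(a + b) = 1.697/2.623 = 0.6469, so ω = 2 arcsin(0.6469) ≈ 80.6°.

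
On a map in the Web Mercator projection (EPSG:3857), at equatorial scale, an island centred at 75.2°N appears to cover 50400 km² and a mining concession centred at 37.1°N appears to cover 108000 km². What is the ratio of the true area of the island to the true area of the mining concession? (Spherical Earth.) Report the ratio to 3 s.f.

0.0479

Since Mercator area scale is 1/cos²φ, the true area equals the apparent area multiplied by cos²φ.
True area of island: 50400 × cos²(75.2°) = 50400 × 0.06525 = 3289 km².
True area of mining concession: 108000 × cos²(37.1°) = 108000 × 0.6361 = 68700 km².
Ratio = 3289 / 68700 ≈ 0.0479.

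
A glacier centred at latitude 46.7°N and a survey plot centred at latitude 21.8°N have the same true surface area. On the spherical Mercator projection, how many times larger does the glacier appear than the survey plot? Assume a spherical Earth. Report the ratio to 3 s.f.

Mercator areal scale is sec²φ.
At 46.7°: sec²(46.7°) = 1/0.6858² = 2.126.
At 21.8°: sec²(21.8°) = 1/0.9285² = 1.160.
Ratio = 2.126/1.160 = cos²(21.8°)/cos²(46.7°) ≈ 1.83.

1.83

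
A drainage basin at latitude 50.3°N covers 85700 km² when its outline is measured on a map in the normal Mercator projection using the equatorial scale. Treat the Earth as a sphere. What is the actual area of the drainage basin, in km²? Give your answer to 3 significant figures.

The Mercator projection is conformal; its linear scale factor is the same in every direction and equals sec φ = 1/cos φ.
Areal scale = k² = sec²φ = 1/cos²(50.3°) = 1/0.6388² = 2.451.
True area = apparent / (areal scale) = 85700 / 2.451 ≈ 35000 km².

35000 km²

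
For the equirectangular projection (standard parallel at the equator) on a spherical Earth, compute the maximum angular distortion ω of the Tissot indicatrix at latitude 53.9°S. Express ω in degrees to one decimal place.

In the plate carrée (x = Rλ, y = Rφ), meridians are true-scale (h = 1) and parallels are stretched by k = sec φ.
At 53.9°: h = 1.000, k = 1.697; principal scales a = 1.697, b = 1.000.
sin(ω/2) = (a − b)/(a + b) = 0.6972/2.697 = 0.2585, so ω = 2 arcsin(0.2585) ≈ 30.0°.

30.0°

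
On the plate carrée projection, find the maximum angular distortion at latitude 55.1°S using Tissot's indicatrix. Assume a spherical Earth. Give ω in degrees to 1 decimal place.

In the plate carrée (x = Rλ, y = Rφ), meridians are true-scale (h = 1) and parallels are stretched by k = sec φ.
At 55.1°: h = 1.000, k = 1.748; principal scales a = 1.748, b = 1.000.
sin(ω/2) = (a − b)/(a + b) = 0.7478/2.748 = 0.2721, so ω = 2 arcsin(0.2721) ≈ 31.6°.

31.6°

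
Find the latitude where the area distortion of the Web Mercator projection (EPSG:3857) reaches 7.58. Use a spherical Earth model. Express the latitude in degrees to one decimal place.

Mercator areal scale is sec²φ.
sec²φ = 7.58  ⇒  cos²φ = 0.1319  ⇒  cos φ = 0.3632.
φ = arccos(0.3632) ≈ 68.7°.

68.7°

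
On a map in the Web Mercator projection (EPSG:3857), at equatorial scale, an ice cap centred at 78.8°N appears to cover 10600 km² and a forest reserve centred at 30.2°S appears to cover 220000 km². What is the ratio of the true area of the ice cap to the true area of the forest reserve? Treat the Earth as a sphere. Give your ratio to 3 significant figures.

0.00243

Since Mercator area scale is 1/cos²φ, the true area equals the apparent area multiplied by cos²φ.
True area of ice cap: 10600 × cos²(78.8°) = 10600 × 0.03773 = 399.9 km².
True area of forest reserve: 220000 × cos²(30.2°) = 220000 × 0.7470 = 164300 km².
Ratio = 399.9 / 164300 ≈ 0.00243.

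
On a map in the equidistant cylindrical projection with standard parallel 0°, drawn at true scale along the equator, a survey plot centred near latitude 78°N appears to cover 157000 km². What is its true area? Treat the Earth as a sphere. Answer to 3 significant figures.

Plate carrée maps x = Rλ, y = Rφ. The meridian scale is h = 1 and the parallel scale is k = 1/cos φ = sec φ.
Areal scale = h·k = 1 × sec φ; at 78°, h = 1.000, k = 4.810, so h·k = 4.810.
True area = apparent / (areal scale) = 157000 / 4.810 ≈ 32600 km².

32600 km²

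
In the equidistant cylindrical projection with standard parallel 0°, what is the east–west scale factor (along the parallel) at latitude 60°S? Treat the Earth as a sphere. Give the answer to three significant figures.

2.00

In the plate carrée (x = Rλ, y = Rφ), meridians are true-scale (h = 1) and parallels are stretched by k = sec φ.
k = 1/cos 60° = 1/0.5000 = 2.000.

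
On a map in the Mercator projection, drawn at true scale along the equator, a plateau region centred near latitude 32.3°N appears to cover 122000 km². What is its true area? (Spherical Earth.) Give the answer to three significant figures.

87200 km²

Mercator is conformal, so the point scale is isotropic: h = k = sec φ = 1/cos φ.
Areal scale = k² = sec²φ = 1/cos²(32.3°) = 1/0.8453² = 1.400.
True area = apparent / (areal scale) = 122000 / 1.400 ≈ 87200 km².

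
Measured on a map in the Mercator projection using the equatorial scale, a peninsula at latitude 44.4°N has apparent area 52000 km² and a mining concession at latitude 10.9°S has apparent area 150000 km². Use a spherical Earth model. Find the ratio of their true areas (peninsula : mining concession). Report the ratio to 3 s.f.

0.184

Since Mercator area scale is 1/cos²φ, the true area equals the apparent area multiplied by cos²φ.
True area of peninsula: 52000 × cos²(44.4°) = 52000 × 0.5105 = 26540 km².
True area of mining concession: 150000 × cos²(10.9°) = 150000 × 0.9642 = 144600 km².
Ratio = 26540 / 144600 ≈ 0.184.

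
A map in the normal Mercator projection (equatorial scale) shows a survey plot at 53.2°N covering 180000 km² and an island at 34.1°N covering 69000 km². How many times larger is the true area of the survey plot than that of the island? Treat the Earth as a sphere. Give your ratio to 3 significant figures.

1.37

On Mercator the areal scale is sec²φ, so true area = apparent × cos²φ.
True area of survey plot: 180000 × cos²(53.2°) = 180000 × 0.3588 = 64590 km².
True area of island: 69000 × cos²(34.1°) = 69000 × 0.6857 = 47310 km².
Ratio = 64590 / 47310 ≈ 1.37.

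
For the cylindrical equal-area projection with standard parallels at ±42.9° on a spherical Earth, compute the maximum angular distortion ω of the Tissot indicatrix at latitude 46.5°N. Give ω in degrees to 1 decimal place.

7.1°

For cylindrical equal-area with standard parallel φ₀, h = cos φ / cos φ₀ and k = cos φ₀ / cos φ, so h·k = 1.
At 46.5°: h = 0.9397, k = 1.064; principal scales a = 1.064, b = 0.9397.
sin(ω/2) = (a − b)/(a + b) = 0.1245/2.004 = 0.06214, so ω = 2 arcsin(0.06214) ≈ 7.1°.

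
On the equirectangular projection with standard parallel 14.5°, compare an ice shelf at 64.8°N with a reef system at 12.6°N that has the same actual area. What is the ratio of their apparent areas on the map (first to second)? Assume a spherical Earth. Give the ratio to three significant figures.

2.29

The equidistant cylindrical projection with φ₀ = 14.5° has h = 1 (meridians true) and k = cos φ₀ / cos φ along parallels.
Areal scale at 64.8°: h·k = 1.000 × 2.274 = 2.274.
Areal scale at 12.6°: h·k = 1.000 × 0.9920 = 0.9920.
Ratio = 2.274/0.9920 ≈ 2.29.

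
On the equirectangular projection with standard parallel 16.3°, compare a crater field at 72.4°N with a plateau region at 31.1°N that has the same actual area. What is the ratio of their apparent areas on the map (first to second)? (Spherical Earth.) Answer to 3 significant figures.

2.83

With standard parallel φ₀ = 16.3°, the equirectangular projection gives x = Rλ cos φ₀, y = Rφ, so h = 1 and k = cos 16.3° / cos φ.
Areal scale at 72.4°: h·k = 1.000 × 3.174 = 3.174.
Areal scale at 31.1°: h·k = 1.000 × 1.121 = 1.121.
Ratio = 3.174/1.121 ≈ 2.83.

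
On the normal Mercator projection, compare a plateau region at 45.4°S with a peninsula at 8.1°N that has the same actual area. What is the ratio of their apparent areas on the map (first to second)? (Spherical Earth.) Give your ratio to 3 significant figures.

Mercator areal scale is sec²φ.
At 45.4°: sec²(45.4°) = 1/0.7022² = 2.028.
At 8.1°: sec²(8.1°) = 1/0.9900² = 1.020.
Ratio = 2.028/1.020 = cos²(8.1°)/cos²(45.4°) ≈ 1.99.

1.99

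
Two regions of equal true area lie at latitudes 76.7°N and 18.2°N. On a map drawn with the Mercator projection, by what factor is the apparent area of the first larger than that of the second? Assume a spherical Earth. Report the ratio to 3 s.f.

17.1

Mercator is conformal with k = sec φ, so areal scale = k² = sec²φ.
At 76.7°: sec²(76.7°) = 1/0.2300² = 18.90.
At 18.2°: sec²(18.2°) = 1/0.9500² = 1.108.
Ratio = 18.90/1.108 = cos²(18.2°)/cos²(76.7°) ≈ 17.1.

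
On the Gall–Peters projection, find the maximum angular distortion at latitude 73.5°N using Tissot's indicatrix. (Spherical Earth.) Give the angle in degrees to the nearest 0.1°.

The Gall–Peters projection is cylindrical equal-area with φ₀ = 45°. A cylindrical equal-area projection with standard parallel φ₀ has meridian scale h = cos φ / cos φ₀ and parallel scale k = cos φ₀ / cos φ (so areas are preserved, h·k = 1).
At 73.5°: h = 0.4017, k = 2.490; principal scales a = 2.490, b = 0.4017.
sin(ω/2) = (a − b)/(a + b) = 2.088/2.891 = 0.7222, so ω = 2 arcsin(0.7222) ≈ 92.5°.

92.5°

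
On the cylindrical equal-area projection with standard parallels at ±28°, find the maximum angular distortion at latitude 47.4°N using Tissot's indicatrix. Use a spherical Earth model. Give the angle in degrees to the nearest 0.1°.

30.1°

A cylindrical equal-area projection with standard parallel φ₀ has meridian scale h = cos φ / cos φ₀ and parallel scale k = cos φ₀ / cos φ (so areas are preserved, h·k = 1).
At 47.4°: h = 0.7666, k = 1.304; principal scales a = 1.304, b = 0.7666.
sin(ω/2) = (a − b)/(a + b) = 0.5378/2.071 = 0.2597, so ω = 2 arcsin(0.2597) ≈ 30.1°.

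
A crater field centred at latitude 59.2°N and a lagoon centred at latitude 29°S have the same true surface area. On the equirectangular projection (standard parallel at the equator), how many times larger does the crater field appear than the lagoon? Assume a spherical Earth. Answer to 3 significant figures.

1.71

For the equirectangular projection with φ₀ = 0 (plate carrée), h = 1 along meridians and k = sec φ along parallels.
Areal scale at 59.2°: h·k = 1.000 × 1.953 = 1.953.
Areal scale at 29°: h·k = 1.000 × 1.143 = 1.143.
Ratio = 1.953/1.143 ≈ 1.71.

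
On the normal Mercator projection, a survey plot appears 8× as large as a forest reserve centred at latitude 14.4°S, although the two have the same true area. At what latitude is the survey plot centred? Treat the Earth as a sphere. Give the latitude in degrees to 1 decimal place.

On Mercator, (apparent₁)/(apparent₂) = sec²φ₁ / sec²φ₂ when true areas are equal.
cos²φ₂ / cos²φ₁ = 8  ⇒  cos φ₁ = cos 14.4° / √8 = 0.9686/2.828 = 0.3424.
φ₁ = arccos(0.3424) ≈ 70.0°.

70.0°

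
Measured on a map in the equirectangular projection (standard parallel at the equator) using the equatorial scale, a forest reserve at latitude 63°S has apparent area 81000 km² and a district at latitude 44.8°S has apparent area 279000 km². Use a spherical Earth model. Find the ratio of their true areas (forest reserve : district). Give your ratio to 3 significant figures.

Plate carrée has h = 1 and k = sec φ, giving areal scale sec φ; true area = (apparent area) · cos φ.
True area of forest reserve: 81000 × cos(63°) = 81000 × 0.4540 = 36770 km².
True area of district: 279000 × cos(44.8°) = 279000 × 0.7096 = 198000 km².
Ratio = 36770 / 198000 ≈ 0.186.

0.186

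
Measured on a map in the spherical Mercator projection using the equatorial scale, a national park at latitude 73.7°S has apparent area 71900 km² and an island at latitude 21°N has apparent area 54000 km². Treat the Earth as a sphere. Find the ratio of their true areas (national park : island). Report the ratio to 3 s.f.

0.120

Mercator's areal exaggeration is sec²φ; hence true area = (apparent area) · cos²φ.
True area of national park: 71900 × cos²(73.7°) = 71900 × 0.07877 = 5664 km².
True area of island: 54000 × cos²(21°) = 54000 × 0.8716 = 47060 km².
Ratio = 5664 / 47060 ≈ 0.120.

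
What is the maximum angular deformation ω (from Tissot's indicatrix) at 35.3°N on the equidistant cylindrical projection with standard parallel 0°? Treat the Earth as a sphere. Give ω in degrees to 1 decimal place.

In the plate carrée (x = Rλ, y = Rφ), meridians are true-scale (h = 1) and parallels are stretched by k = sec φ.
At 35.3°: h = 1.000, k = 1.225; principal scales a = 1.225, b = 1.000.
sin(ω/2) = (a − b)/(a + b) = 0.2253/2.225 = 0.1012, so ω = 2 arcsin(0.1012) ≈ 11.6°.

11.6°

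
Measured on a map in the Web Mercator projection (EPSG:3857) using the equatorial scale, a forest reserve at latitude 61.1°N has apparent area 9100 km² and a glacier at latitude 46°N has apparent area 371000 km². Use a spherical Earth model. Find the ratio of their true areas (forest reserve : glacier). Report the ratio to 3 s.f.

0.0119

Since Mercator area scale is 1/cos²φ, the true area equals the apparent area multiplied by cos²φ.
True area of forest reserve: 9100 × cos²(61.1°) = 9100 × 0.2336 = 2125 km².
True area of glacier: 371000 × cos²(46°) = 371000 × 0.4826 = 179000 km².
Ratio = 2125 / 179000 ≈ 0.0119.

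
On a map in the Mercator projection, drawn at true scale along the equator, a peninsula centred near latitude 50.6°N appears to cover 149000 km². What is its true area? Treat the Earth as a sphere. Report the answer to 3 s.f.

60000 km²

For Mercator, h = k = sec φ (a conformal cylindrical projection has a single point scale, 1/cos φ).
Areal scale = k² = sec²φ = 1/cos²(50.6°) = 1/0.6347² = 2.482.
True area = apparent / (areal scale) = 149000 / 2.482 ≈ 60000 km².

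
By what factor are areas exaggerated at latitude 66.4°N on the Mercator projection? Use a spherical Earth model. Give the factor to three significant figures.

6.24

For Mercator, h = k = sec φ (a conformal cylindrical projection has a single point scale, 1/cos φ).
Areal scale = k² = sec²φ = 1/cos²(66.4°) = 1/0.4003² = 6.239.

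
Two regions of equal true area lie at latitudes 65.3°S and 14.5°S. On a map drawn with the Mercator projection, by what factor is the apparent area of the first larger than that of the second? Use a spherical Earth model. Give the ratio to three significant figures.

Mercator areal scale is sec²φ.
At 65.3°: sec²(65.3°) = 1/0.4179² = 5.727.
At 14.5°: sec²(14.5°) = 1/0.9681² = 1.067.
Ratio = 5.727/1.067 = cos²(14.5°)/cos²(65.3°) ≈ 5.37.

5.37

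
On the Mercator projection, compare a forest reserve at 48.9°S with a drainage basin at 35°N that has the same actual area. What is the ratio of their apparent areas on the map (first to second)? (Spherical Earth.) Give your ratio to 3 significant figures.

Mercator is conformal with k = sec φ, so areal scale = k² = sec²φ.
At 48.9°: sec²(48.9°) = 1/0.6574² = 2.314.
At 35°: sec²(35°) = 1/0.8192² = 1.490.
Ratio = 2.314/1.490 = cos²(35°)/cos²(48.9°) ≈ 1.55.

1.55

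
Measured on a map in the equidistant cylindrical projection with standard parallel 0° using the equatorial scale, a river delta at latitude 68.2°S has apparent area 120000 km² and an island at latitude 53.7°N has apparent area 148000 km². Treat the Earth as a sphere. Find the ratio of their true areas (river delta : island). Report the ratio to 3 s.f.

0.509

Plate carrée has h = 1 and k = sec φ, giving areal scale sec φ; true area = (apparent area) · cos φ.
True area of river delta: 120000 × cos(68.2°) = 120000 × 0.3714 = 44560 km².
True area of island: 148000 × cos(53.7°) = 148000 × 0.5920 = 87620 km².
Ratio = 44560 / 87620 ≈ 0.509.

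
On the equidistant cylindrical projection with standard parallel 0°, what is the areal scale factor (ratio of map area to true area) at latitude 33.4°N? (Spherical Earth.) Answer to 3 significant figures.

In the plate carrée (x = Rλ, y = Rφ), meridians are true-scale (h = 1) and parallels are stretched by k = sec φ.
Areal scale = h·k = 1 × sec φ; at 33.4°, h = 1.000, k = 1.198, so h·k = 1.198.

1.20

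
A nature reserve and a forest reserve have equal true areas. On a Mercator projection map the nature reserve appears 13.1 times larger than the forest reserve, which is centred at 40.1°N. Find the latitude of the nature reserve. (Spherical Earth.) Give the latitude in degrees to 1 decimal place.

77.8°

For equal true areas on Mercator, apparent areas scale as sec²φ, so the ratio is cos²φ₂ / cos²φ₁.
cos²φ₂ / cos²φ₁ = 13.1  ⇒  cos φ₁ = cos 40.1° / √13.1 = 0.7649/3.619 = 0.2113.
φ₁ = arccos(0.2113) ≈ 77.8°.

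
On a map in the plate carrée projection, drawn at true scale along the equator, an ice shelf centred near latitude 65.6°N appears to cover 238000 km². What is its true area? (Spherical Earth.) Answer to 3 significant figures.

98300 km²

In the plate carrée (x = Rλ, y = Rφ), meridians are true-scale (h = 1) and parallels are stretched by k = sec φ.
Areal scale = h·k = 1 × sec φ; at 65.6°, h = 1.000, k = 2.421, so h·k = 2.421.
True area = apparent / (areal scale) = 238000 / 2.421 ≈ 98300 km².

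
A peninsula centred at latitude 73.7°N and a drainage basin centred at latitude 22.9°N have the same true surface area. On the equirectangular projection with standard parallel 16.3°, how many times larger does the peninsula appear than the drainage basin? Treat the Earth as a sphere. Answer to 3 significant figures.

3.28

With standard parallel φ₀ = 16.3°, the equirectangular projection gives x = Rλ cos φ₀, y = Rφ, so h = 1 and k = cos 16.3° / cos φ.
Areal scale at 73.7°: h·k = 1.000 × 3.420 = 3.420.
Areal scale at 22.9°: h·k = 1.000 × 1.042 = 1.042.
Ratio = 3.420/1.042 ≈ 3.28.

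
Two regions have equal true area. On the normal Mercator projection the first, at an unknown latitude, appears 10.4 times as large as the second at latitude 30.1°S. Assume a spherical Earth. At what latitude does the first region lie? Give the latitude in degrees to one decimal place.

Mercator areal scale is sec²φ, so apparent-area ratio = sec²φ₁ / sec²φ₂ = cos²φ₂ / cos²φ₁.
cos²φ₂ / cos²φ₁ = 10.4  ⇒  cos φ₁ = cos 30.1° / √10.4 = 0.8652/3.225 = 0.2683.
φ₁ = arccos(0.2683) ≈ 74.4°.

74.4°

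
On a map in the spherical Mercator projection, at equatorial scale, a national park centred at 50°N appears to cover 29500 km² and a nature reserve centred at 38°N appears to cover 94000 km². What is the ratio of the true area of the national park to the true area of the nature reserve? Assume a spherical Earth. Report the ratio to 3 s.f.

0.209

On Mercator the areal scale is sec²φ, so true area = apparent × cos²φ.
True area of national park: 29500 × cos²(50°) = 29500 × 0.4132 = 12190 km².
True area of nature reserve: 94000 × cos²(38°) = 94000 × 0.6210 = 58370 km².
Ratio = 12190 / 58370 ≈ 0.209.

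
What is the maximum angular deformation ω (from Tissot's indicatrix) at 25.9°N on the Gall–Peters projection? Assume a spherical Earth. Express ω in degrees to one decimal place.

The Gall–Peters projection is cylindrical equal-area with φ₀ = 45°. Cylindrical equal-area (φ₀ = 45°): h = cos φ / cos 45° along meridians, k = cos 45° / cos φ along parallels; h·k = 1.
At 25.9°: h = 1.272, k = 0.7861; principal scales a = 1.272, b = 0.7861.
sin(ω/2) = (a − b)/(a + b) = 0.4861/2.058 = 0.2362, so ω = 2 arcsin(0.2362) ≈ 27.3°.

27.3°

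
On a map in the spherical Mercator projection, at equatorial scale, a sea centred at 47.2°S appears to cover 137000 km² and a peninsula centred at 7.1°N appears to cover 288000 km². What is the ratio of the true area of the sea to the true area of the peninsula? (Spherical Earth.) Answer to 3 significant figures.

On Mercator the areal scale is sec²φ, so true area = apparent × cos²φ.
True area of sea: 137000 × cos²(47.2°) = 137000 × 0.4616 = 63240 km².
True area of peninsula: 288000 × cos²(7.1°) = 288000 × 0.9847 = 283600 km².
Ratio = 63240 / 283600 ≈ 0.223.

0.223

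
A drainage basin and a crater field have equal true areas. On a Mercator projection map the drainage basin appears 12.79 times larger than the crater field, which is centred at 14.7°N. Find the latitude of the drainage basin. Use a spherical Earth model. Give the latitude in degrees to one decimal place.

74.3°

Mercator areal scale is sec²φ, so apparent-area ratio = sec²φ₁ / sec²φ₂ = cos²φ₂ / cos²φ₁.
cos²φ₂ / cos²φ₁ = 12.79  ⇒  cos φ₁ = cos 14.7° / √12.79 = 0.9673/3.576 = 0.2705.
φ₁ = arccos(0.2705) ≈ 74.3°.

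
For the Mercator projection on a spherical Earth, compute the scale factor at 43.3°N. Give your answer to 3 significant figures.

1.37

Mercator is conformal, so the point scale is isotropic: h = k = sec φ = 1/cos φ.
k = 1/cos 43.3° = 1/0.7278 = 1.374.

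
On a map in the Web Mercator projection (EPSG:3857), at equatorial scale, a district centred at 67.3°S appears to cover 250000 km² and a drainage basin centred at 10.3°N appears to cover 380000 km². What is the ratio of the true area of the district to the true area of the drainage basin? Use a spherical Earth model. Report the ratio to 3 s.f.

0.101

On Mercator the areal scale is sec²φ, so true area = apparent × cos²φ.
True area of district: 250000 × cos²(67.3°) = 250000 × 0.1489 = 37230 km².
True area of drainage basin: 380000 × cos²(10.3°) = 380000 × 0.9680 = 367900 km².
Ratio = 37230 / 367900 ≈ 0.101.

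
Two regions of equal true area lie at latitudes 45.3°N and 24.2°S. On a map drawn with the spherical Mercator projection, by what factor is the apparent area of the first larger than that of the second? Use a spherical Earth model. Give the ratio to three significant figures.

Mercator areal scale is sec²φ.
At 45.3°: sec²(45.3°) = 1/0.7034² = 2.021.
At 24.2°: sec²(24.2°) = 1/0.9121² = 1.202.
Ratio = 2.021/1.202 = cos²(24.2°)/cos²(45.3°) ≈ 1.68.

1.68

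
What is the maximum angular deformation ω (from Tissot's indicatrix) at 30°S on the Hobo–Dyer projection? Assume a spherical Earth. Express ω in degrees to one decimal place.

10.0°

Hobo–Dyer is a cylindrical equal-area projection with standard parallels at ±37.5°. Cylindrical equal-area (φ₀ = 37.5°): h = cos φ / cos 37.5° along meridians, k = cos 37.5° / cos φ along parallels; h·k = 1.
At 30°: h = 1.092, k = 0.9161; principal scales a = 1.092, b = 0.9161.
sin(ω/2) = (a − b)/(a + b) = 0.1755/2.008 = 0.08742, so ω = 2 arcsin(0.08742) ≈ 10.0°.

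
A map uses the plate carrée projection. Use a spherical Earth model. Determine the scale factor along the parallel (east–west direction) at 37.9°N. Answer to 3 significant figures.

For the equirectangular projection with φ₀ = 0 (plate carrée), h = 1 along meridians and k = sec φ along parallels.
k = 1/cos 37.9° = 1/0.7891 = 1.267.

1.27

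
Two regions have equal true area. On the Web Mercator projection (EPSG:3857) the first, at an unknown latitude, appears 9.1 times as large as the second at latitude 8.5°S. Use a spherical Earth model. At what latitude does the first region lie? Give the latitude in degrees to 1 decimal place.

Mercator areal scale is sec²φ, so apparent-area ratio = sec²φ₁ / sec²φ₂ = cos²φ₂ / cos²φ₁.
cos²φ₂ / cos²φ₁ = 9.1  ⇒  cos φ₁ = cos 8.5° / √9.1 = 0.9890/3.017 = 0.3279.
φ₁ = arccos(0.3279) ≈ 70.9°.

70.9°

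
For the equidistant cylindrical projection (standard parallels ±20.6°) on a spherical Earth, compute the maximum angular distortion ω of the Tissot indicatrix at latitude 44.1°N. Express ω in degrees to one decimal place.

The equidistant cylindrical projection with φ₀ = 20.6° has h = 1 (meridians true) and k = cos φ₀ / cos φ along parallels.
At 44.1°: h = 1.000, k = 1.303; principal scales a = 1.303, b = 1.000.
sin(ω/2) = (a − b)/(a + b) = 0.3035/2.303 = 0.1317, so ω = 2 arcsin(0.1317) ≈ 15.1°.

15.1°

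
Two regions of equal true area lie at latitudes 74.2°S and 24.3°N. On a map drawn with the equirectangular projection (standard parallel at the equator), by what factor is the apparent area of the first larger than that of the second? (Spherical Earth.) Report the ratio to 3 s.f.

3.35

In the plate carrée (x = Rλ, y = Rφ), meridians are true-scale (h = 1) and parallels are stretched by k = sec φ.
Areal scale at 74.2°: h·k = 1.000 × 3.673 = 3.673.
Areal scale at 24.3°: h·k = 1.000 × 1.097 = 1.097.
Ratio = 3.673/1.097 ≈ 3.35.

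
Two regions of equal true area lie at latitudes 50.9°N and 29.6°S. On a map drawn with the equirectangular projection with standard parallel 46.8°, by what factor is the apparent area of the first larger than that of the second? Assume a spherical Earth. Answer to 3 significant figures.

1.38

The equidistant cylindrical projection with φ₀ = 46.8° has h = 1 (meridians true) and k = cos φ₀ / cos φ along parallels.
Areal scale at 50.9°: h·k = 1.000 × 1.085 = 1.085.
Areal scale at 29.6°: h·k = 1.000 × 0.7873 = 0.7873.
Ratio = 1.085/0.7873 ≈ 1.38.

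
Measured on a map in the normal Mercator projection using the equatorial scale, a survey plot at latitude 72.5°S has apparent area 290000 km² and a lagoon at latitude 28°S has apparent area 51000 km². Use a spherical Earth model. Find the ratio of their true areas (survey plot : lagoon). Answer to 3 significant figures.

Mercator's areal exaggeration is sec²φ; hence true area = (apparent area) · cos²φ.
True area of survey plot: 290000 × cos²(72.5°) = 290000 × 0.09042 = 26220 km².
True area of lagoon: 51000 × cos²(28°) = 51000 × 0.7796 = 39760 km².
Ratio = 26220 / 39760 ≈ 0.660.

0.660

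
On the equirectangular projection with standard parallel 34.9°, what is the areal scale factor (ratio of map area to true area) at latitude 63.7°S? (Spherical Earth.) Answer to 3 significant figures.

The equidistant cylindrical projection with φ₀ = 34.9° has h = 1 (meridians true) and k = cos φ₀ / cos φ along parallels.
Areal scale = h·k = 1 × cos φ₀ / cos φ; at 63.7°, h = 1.000, k = 1.851, so h·k = 1.851.

1.85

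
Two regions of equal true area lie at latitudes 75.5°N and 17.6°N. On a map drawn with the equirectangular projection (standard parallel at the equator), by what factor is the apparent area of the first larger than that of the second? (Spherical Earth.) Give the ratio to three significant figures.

For the equirectangular projection with φ₀ = 0 (plate carrée), h = 1 along meridians and k = sec φ along parallels.
Areal scale at 75.5°: h·k = 1.000 × 3.994 = 3.994.
Areal scale at 17.6°: h·k = 1.000 × 1.049 = 1.049.
Ratio = 3.994/1.049 ≈ 3.81.

3.81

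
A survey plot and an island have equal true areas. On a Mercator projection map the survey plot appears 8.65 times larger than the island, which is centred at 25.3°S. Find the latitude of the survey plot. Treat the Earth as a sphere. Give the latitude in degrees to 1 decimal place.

72.1°

For equal true areas on Mercator, apparent areas scale as sec²φ, so the ratio is cos²φ₂ / cos²φ₁.
cos²φ₂ / cos²φ₁ = 8.65  ⇒  cos φ₁ = cos 25.3° / √8.65 = 0.9041/2.941 = 0.3074.
φ₁ = arccos(0.3074) ≈ 72.1°.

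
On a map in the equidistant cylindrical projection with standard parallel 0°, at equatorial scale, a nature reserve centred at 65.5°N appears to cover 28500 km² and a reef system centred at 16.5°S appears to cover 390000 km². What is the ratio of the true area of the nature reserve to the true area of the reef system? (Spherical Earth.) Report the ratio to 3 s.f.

On the plate carrée, areal scale = h·k = 1 × sec φ, so true area = apparent × cos φ.
True area of nature reserve: 28500 × cos(65.5°) = 28500 × 0.4147 = 11820 km².
True area of reef system: 390000 × cos(16.5°) = 390000 × 0.9588 = 373900 km².
Ratio = 11820 / 373900 ≈ 0.0316.

0.0316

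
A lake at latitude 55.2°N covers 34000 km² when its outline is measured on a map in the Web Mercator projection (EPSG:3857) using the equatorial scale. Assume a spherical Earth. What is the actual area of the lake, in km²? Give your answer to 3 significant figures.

Mercator is conformal, so the point scale is isotropic: h = k = sec φ = 1/cos φ.
Areal scale = k² = sec²φ = 1/cos²(55.2°) = 1/0.5707² = 3.070.
True area = apparent / (areal scale) = 34000 / 3.070 ≈ 11100 km².

11100 km²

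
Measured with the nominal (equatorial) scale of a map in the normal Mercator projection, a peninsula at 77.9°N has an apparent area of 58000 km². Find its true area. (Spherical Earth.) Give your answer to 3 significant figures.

2550 km²

For Mercator, h = k = sec φ (a conformal cylindrical projection has a single point scale, 1/cos φ).
Areal scale = k² = sec²φ = 1/cos²(77.9°) = 1/0.2096² = 22.76.
True area = apparent / (areal scale) = 58000 / 22.76 ≈ 2550 km².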